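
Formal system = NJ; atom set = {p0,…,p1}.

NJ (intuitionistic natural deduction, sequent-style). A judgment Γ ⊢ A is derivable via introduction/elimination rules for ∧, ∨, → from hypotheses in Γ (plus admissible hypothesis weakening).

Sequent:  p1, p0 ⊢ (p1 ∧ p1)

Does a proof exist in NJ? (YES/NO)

Derivation (root first):
[∧I] p1, p0 ⊢ (p1 ∧ p1)
  [Wk] p1, p0 ⊢ p1
    [Ax] p1 ⊢ p1
  [Ax] p1 ⊢ p1

Result: YES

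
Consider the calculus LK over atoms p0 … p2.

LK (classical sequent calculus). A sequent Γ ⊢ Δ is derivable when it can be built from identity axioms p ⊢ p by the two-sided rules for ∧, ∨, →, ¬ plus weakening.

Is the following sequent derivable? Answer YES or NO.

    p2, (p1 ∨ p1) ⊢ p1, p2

Derivation trace:
[∨L] p2, (p1 ∨ p1) ⊢ p1, p2
  [WL] p2, p1 ⊢ p2
    [Ax] p2 ⊢ p2
  [WR] p1 ⊢ p1, p1
    [Ax] p1 ⊢ p1

Result: YES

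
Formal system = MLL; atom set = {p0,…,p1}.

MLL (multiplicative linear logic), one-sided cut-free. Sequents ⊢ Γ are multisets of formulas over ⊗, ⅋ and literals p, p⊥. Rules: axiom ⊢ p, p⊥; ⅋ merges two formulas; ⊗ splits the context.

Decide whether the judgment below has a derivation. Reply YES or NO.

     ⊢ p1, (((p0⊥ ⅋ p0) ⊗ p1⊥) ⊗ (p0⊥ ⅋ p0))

Derivation (root first):
[⊗]  ⊢ p1, (((p0⊥ ⅋ p0) ⊗ p1⊥) ⊗ (p0⊥ ⅋ p0))
  [⊗]  ⊢ p1, ((p0⊥ ⅋ p0) ⊗ p1⊥)
    [⅋]  ⊢ (p0⊥ ⅋ p0)
      [Ax]  ⊢ p0, p0⊥
    [Ax]  ⊢ p1, p1⊥
  [⅋]  ⊢ (p0⊥ ⅋ p0)
    [Ax]  ⊢ p0, p0⊥

Result: YES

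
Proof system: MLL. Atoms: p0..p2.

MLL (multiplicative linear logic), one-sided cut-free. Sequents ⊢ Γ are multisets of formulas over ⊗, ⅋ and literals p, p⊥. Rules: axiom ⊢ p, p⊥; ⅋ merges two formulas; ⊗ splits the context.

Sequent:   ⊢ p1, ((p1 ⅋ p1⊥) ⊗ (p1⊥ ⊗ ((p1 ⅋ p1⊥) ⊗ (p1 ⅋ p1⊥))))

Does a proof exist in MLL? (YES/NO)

Derivation (root first):
[⊗]  ⊢ p1, ((p1 ⅋ p1⊥) ⊗ (p1⊥ ⊗ ((p1 ⅋ p1⊥) ⊗ (p1 ⅋ p1⊥))))
  [⅋]  ⊢ (p1 ⅋ p1⊥)
    [Ax]  ⊢ p1, p1⊥
  [⊗]  ⊢ p1, (p1⊥ ⊗ ((p1 ⅋ p1⊥) ⊗ (p1 ⅋ p1⊥)))
    [Ax]  ⊢ p1, p1⊥
    [⊗]  ⊢ ((p1 ⅋ p1⊥) ⊗ (p1 ⅋ p1⊥))
      [⅋]  ⊢ (p1 ⅋ p1⊥)
        [Ax]  ⊢ p1, p1⊥
      [⅋]  ⊢ (p1 ⅋ p1⊥)
        [Ax]  ⊢ p1, p1⊥

Result: YES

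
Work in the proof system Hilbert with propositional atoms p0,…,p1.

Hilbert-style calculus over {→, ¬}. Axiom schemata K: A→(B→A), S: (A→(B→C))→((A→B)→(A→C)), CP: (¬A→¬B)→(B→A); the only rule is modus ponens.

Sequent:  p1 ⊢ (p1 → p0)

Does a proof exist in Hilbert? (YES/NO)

Truth-table refutation:
  v=00: Γ:[p1=F] Δ:[(p1 → p0)=T] refutes=False
  v=01: Γ:[p1=T] Δ:[(p1 → p0)=F] refutes=True  ← countermodel

Result: NO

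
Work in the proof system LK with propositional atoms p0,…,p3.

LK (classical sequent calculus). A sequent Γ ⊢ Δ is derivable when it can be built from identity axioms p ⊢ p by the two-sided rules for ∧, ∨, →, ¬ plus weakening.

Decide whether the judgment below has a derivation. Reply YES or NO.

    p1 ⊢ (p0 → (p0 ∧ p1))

Derivation (root first):
[→R] p1 ⊢ (p0 → (p0 ∧ p1))
  [∧R] p1, p0 ⊢ (p0 ∧ p1)
    [Ax] p0 ⊢ p0
    [Ax] p1 ⊢ p1

Result: YES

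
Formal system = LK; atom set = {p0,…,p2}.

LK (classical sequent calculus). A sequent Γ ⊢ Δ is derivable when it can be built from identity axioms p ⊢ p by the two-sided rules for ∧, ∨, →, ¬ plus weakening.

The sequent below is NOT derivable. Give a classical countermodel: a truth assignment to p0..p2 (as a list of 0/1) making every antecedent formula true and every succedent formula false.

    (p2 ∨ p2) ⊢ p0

Search for a countermodel by truth-table:
  v=000: Γ:[(p2 ∨ p2)=F] Δ:[p0=F] refutes=False
  v=001: Γ:[(p2 ∨ p2)=T] Δ:[p0=F] refutes=True  ← countermodel

Result: [0, 0, 1]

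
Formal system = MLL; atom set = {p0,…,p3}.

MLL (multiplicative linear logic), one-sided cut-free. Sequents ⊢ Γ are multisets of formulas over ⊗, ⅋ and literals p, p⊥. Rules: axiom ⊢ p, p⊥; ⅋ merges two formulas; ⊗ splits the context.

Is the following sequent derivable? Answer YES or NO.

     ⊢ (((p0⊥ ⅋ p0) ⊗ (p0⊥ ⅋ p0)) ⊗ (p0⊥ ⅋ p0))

Proof tree:
[⊗]  ⊢ (((p0⊥ ⅋ p0) ⊗ (p0⊥ ⅋ p0)) ⊗ (p0⊥ ⅋ p0))
  [⊗]  ⊢ ((p0⊥ ⅋ p0) ⊗ (p0⊥ ⅋ p0))
    [⅋]  ⊢ (p0⊥ ⅋ p0)
      [Ax]  ⊢ p0, p0⊥
    [⅋]  ⊢ (p0⊥ ⅋ p0)
      [Ax]  ⊢ p0, p0⊥
  [⅋]  ⊢ (p0⊥ ⅋ p0)
    [Ax]  ⊢ p0, p0⊥

Result: YES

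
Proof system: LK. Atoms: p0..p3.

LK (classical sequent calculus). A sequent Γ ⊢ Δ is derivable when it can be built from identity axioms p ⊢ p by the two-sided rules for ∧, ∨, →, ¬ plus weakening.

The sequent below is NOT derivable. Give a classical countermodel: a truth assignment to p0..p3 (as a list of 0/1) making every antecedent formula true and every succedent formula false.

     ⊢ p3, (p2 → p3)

Enumerate valuations to refute Γ ⊢ Δ:
  v=0000: Γ:[] Δ:[p3=F, (p2 → p3)=T] refutes=False
  v=0001: Γ:[] Δ:[p3=T, (p2 → p3)=T] refutes=False
  v=0010: Γ:[] Δ:[p3=F, (p2 → p3)=F] refutes=True  ← countermodel

Result: [0, 0, 1, 0]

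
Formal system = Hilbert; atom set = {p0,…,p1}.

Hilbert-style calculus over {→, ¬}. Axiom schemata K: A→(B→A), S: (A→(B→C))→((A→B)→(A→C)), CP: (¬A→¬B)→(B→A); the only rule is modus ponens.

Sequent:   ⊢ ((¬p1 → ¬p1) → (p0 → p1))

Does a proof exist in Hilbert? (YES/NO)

Enumerate valuations to refute Γ ⊢ Δ:
  v=00: Γ:[] Δ:[((¬p1 → ¬p1) → (p0 → p1))=T] refutes=False
  v=01: Γ:[] Δ:[((¬p1 → ¬p1) → (p0 → p1))=T] refutes=False
  v=10: Γ:[] Δ:[((¬p1 → ¬p1) → (p0 → p1))=F] refutes=True  ← countermodel

Result: NO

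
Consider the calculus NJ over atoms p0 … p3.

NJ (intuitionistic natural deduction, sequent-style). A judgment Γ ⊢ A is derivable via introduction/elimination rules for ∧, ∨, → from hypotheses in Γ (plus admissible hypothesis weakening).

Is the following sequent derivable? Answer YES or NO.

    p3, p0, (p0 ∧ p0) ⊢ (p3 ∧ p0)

Proof tree:
[Wk] p3, p0, (p0 ∧ p0) ⊢ (p3 ∧ p0)
  [∧I] p3, p0 ⊢ (p3 ∧ p0)
    [Ax] p3 ⊢ p3
    [Ax] p0 ⊢ p0

Result: YES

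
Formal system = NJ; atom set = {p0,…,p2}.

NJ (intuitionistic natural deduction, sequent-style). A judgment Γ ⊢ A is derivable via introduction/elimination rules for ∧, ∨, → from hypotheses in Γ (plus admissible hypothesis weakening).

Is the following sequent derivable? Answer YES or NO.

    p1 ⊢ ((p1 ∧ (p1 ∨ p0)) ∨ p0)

Derivation trace:
[∨I₁] p1 ⊢ ((p1 ∧ (p1 ∨ p0)) ∨ p0)
  [∧I] p1 ⊢ (p1 ∧ (p1 ∨ p0))
    [Ax] p1 ⊢ p1
    [∨I₁] p1 ⊢ (p1 ∨ p0)
      [Ax] p1 ⊢ p1

Result: YES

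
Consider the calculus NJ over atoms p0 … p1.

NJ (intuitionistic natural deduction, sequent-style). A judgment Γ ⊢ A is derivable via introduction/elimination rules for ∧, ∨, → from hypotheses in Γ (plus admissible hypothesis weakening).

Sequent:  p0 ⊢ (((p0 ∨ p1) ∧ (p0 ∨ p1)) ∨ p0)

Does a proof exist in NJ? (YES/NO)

Derivation trace:
[∨I₁] p0 ⊢ (((p0 ∨ p1) ∧ (p0 ∨ p1)) ∨ p0)
  [∧I] p0 ⊢ ((p0 ∨ p1) ∧ (p0 ∨ p1))
    [∨I₁] p0 ⊢ (p0 ∨ p1)
      [Ax] p0 ⊢ p0
    [∨I₁] p0 ⊢ (p0 ∨ p1)
      [Ax] p0 ⊢ p0

Result: YES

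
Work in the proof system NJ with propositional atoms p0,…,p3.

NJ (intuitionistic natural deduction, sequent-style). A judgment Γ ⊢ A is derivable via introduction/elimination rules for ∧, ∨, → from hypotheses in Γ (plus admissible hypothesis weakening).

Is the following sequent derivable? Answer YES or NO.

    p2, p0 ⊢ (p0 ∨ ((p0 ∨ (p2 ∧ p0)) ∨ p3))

Proof tree:
[∨I₂] p2, p0 ⊢ (p0 ∨ ((p0 ∨ (p2 ∧ p0)) ∨ p3))
  [∨I₁] p2, p0 ⊢ ((p0 ∨ (p2 ∧ p0)) ∨ p3)
    [∨I₂] p2, p0 ⊢ (p0 ∨ (p2 ∧ p0))
      [∧I] p2, p0 ⊢ (p2 ∧ p0)
        [Ax] p2 ⊢ p2
        [Ax] p0 ⊢ p0

Result: YES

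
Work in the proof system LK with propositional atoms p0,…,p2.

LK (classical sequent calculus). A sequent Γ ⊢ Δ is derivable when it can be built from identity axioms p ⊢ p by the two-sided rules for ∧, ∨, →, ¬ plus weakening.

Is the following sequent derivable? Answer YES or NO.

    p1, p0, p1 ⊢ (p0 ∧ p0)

Derivation (root first):
[WL] p1, p0, p1 ⊢ (p0 ∧ p0)
  [∧R] p1, p0 ⊢ (p0 ∧ p0)
    [WL] p0, p1 ⊢ p0
      [Ax] p0 ⊢ p0
    [Ax] p0 ⊢ p0

Result: YES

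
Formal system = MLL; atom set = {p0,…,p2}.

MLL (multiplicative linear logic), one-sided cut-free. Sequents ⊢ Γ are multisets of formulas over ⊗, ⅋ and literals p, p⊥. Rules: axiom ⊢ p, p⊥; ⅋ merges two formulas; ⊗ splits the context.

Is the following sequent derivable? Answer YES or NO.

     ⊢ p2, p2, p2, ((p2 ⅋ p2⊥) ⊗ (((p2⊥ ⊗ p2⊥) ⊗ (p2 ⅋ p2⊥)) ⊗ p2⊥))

Derivation trace:
[⊗]  ⊢ p2, p2, p2, ((p2 ⅋ p2⊥) ⊗ (((p2⊥ ⊗ p2⊥) ⊗ (p2 ⅋ p2⊥)) ⊗ p2⊥))
  [⅋]  ⊢ (p2 ⅋ p2⊥)
    [Ax]  ⊢ p2, p2⊥
  [⊗]  ⊢ p2, p2, p2, (((p2⊥ ⊗ p2⊥) ⊗ (p2 ⅋ p2⊥)) ⊗ p2⊥)
    [⊗]  ⊢ p2, p2, ((p2⊥ ⊗ p2⊥) ⊗ (p2 ⅋ p2⊥))
      [⊗]  ⊢ p2, p2, (p2⊥ ⊗ p2⊥)
        [Ax]  ⊢ p2, p2⊥
        [Ax]  ⊢ p2, p2⊥
      [⅋]  ⊢ (p2 ⅋ p2⊥)
        [Ax]  ⊢ p2, p2⊥
    [Ax]  ⊢ p2, p2⊥

Result: YES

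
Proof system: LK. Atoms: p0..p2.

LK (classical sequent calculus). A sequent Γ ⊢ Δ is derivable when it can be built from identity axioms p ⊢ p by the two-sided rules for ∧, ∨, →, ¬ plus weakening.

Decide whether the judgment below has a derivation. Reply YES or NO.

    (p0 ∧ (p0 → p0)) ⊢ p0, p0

Proof tree:
[∧L] (p0 ∧ (p0 → p0)) ⊢ p0, p0
  [WR] p0, (p0 → p0) ⊢ p0, p0
    [→L] p0, (p0 → p0) ⊢ p0
      [Ax] p0 ⊢ p0
      [Ax] p0 ⊢ p0

Result: YES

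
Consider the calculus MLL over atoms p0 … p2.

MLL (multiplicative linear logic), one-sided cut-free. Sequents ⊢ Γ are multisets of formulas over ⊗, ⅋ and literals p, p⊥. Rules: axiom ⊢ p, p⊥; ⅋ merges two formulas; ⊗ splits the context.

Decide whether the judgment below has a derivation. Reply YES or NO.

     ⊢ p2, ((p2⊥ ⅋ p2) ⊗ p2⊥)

Derivation (root first):
[⊗]  ⊢ p2, ((p2⊥ ⅋ p2) ⊗ p2⊥)
  [⅋]  ⊢ (p2⊥ ⅋ p2)
    [Ax]  ⊢ p2, p2⊥
  [Ax]  ⊢ p2, p2⊥

Result: YES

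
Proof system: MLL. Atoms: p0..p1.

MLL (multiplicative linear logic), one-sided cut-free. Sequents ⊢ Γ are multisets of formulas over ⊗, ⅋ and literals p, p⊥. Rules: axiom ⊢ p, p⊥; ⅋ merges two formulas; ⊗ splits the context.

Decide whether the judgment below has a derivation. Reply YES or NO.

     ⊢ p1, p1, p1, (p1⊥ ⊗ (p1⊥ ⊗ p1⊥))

Proof tree:
[⊗]  ⊢ p1, p1, p1, (p1⊥ ⊗ (p1⊥ ⊗ p1⊥))
  [Ax]  ⊢ p1, p1⊥
  [⊗]  ⊢ p1, p1, (p1⊥ ⊗ p1⊥)
    [Ax]  ⊢ p1, p1⊥
    [Ax]  ⊢ p1, p1⊥

Result: YES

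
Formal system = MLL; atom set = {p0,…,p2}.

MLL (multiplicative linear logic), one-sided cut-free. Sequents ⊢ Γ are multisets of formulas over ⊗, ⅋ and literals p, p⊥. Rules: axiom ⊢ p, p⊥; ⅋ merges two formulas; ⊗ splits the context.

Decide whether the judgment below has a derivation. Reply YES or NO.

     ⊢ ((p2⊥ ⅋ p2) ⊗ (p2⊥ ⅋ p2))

Proof tree:
[⊗]  ⊢ ((p2⊥ ⅋ p2) ⊗ (p2⊥ ⅋ p2))
  [⅋]  ⊢ (p2⊥ ⅋ p2)
    [Ax]  ⊢ p2, p2⊥
  [⅋]  ⊢ (p2⊥ ⅋ p2)
    [Ax]  ⊢ p2, p2⊥

Result: YES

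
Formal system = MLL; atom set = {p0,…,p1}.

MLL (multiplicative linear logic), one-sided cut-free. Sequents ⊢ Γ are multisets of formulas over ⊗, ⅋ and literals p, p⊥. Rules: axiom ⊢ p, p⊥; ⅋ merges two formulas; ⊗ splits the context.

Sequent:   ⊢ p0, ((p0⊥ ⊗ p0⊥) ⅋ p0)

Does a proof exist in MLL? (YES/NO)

Derivation (root first):
[⅋]  ⊢ p0, ((p0⊥ ⊗ p0⊥) ⅋ p0)
  [⊗]  ⊢ p0, p0, (p0⊥ ⊗ p0⊥)
    [Ax]  ⊢ p0, p0⊥
    [Ax]  ⊢ p0, p0⊥

Result: YES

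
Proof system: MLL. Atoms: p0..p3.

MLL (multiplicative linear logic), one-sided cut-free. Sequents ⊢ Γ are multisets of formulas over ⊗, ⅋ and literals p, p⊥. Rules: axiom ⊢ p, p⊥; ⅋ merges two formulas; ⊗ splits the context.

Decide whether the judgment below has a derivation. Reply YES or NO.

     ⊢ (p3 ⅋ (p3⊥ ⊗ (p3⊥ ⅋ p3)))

Derivation trace:
[⅋]  ⊢ (p3 ⅋ (p3⊥ ⊗ (p3⊥ ⅋ p3)))
  [⊗]  ⊢ p3, (p3⊥ ⊗ (p3⊥ ⅋ p3))
    [Ax]  ⊢ p3, p3⊥
    [⅋]  ⊢ (p3⊥ ⅋ p3)
      [Ax]  ⊢ p3, p3⊥

Result: YES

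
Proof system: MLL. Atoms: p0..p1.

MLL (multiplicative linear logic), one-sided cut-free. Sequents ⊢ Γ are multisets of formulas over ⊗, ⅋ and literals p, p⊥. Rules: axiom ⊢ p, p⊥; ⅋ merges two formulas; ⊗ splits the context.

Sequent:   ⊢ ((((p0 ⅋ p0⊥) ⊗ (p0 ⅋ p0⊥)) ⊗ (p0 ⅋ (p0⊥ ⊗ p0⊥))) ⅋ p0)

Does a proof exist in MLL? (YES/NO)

Proof tree:
[⅋]  ⊢ ((((p0 ⅋ p0⊥) ⊗ (p0 ⅋ p0⊥)) ⊗ (p0 ⅋ (p0⊥ ⊗ p0⊥))) ⅋ p0)
  [⊗]  ⊢ p0, (((p0 ⅋ p0⊥) ⊗ (p0 ⅋ p0⊥)) ⊗ (p0 ⅋ (p0⊥ ⊗ p0⊥)))
    [⊗]  ⊢ ((p0 ⅋ p0⊥) ⊗ (p0 ⅋ p0⊥))
      [⅋]  ⊢ (p0 ⅋ p0⊥)
        [Ax]  ⊢ p0, p0⊥
      [⅋]  ⊢ (p0 ⅋ p0⊥)
        [Ax]  ⊢ p0, p0⊥
    [⅋]  ⊢ p0, (p0 ⅋ (p0⊥ ⊗ p0⊥))
      [⊗]  ⊢ p0, p0, (p0⊥ ⊗ p0⊥)
        [Ax]  ⊢ p0, p0⊥
        [Ax]  ⊢ p0, p0⊥

Result: YES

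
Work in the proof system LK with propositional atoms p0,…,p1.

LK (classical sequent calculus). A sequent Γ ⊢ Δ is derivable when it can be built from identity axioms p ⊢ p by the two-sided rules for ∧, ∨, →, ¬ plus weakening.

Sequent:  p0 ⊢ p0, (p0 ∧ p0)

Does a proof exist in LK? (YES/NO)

Proof tree:
[∧R] p0 ⊢ p0, (p0 ∧ p0)
  [Ax] p0 ⊢ p0
  [WR] p0 ⊢ p0, p0
    [Ax] p0 ⊢ p0

Result: YES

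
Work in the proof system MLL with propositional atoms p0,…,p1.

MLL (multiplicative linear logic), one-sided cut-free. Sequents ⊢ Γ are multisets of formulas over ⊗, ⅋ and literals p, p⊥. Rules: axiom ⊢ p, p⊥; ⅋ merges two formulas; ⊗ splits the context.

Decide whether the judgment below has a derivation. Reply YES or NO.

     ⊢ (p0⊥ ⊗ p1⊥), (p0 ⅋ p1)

Derivation (root first):
[⅋]  ⊢ (p0⊥ ⊗ p1⊥), (p0 ⅋ p1)
  [⊗]  ⊢ p0, p1, (p0⊥ ⊗ p1⊥)
    [Ax]  ⊢ p0, p0⊥
    [Ax]  ⊢ p1, p1⊥

Result: YES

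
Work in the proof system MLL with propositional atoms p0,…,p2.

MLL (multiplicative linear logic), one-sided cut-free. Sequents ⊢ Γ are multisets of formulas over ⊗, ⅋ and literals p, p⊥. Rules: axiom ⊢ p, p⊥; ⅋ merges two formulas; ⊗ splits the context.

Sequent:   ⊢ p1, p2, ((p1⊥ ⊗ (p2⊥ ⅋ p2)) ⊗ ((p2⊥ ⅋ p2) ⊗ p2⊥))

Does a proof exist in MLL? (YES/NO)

Derivation (root first):
[⊗]  ⊢ p1, p2, ((p1⊥ ⊗ (p2⊥ ⅋ p2)) ⊗ ((p2⊥ ⅋ p2) ⊗ p2⊥))
  [⊗]  ⊢ p1, (p1⊥ ⊗ (p2⊥ ⅋ p2))
    [Ax]  ⊢ p1, p1⊥
    [⅋]  ⊢ (p2⊥ ⅋ p2)
      [Ax]  ⊢ p2, p2⊥
  [⊗]  ⊢ p2, ((p2⊥ ⅋ p2) ⊗ p2⊥)
    [⅋]  ⊢ (p2⊥ ⅋ p2)
      [Ax]  ⊢ p2, p2⊥
    [Ax]  ⊢ p2, p2⊥

Result: YES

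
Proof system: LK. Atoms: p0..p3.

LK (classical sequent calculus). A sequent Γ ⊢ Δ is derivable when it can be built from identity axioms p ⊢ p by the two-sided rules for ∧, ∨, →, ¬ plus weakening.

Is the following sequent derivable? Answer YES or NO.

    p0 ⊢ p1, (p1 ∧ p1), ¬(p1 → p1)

Enumerate valuations to refute Γ ⊢ Δ:
  v=0000: Γ:[p0=F] Δ:[p1=F, (p1 ∧ p1)=F, ¬(p1 → p1)=F] refutes=False
  v=0001: Γ:[p0=F] Δ:[p1=F, (p1 ∧ p1)=F, ¬(p1 → p1)=F] refutes=False
  v=0010: Γ:[p0=F] Δ:[p1=F, (p1 ∧ p1)=F, ¬(p1 → p1)=F] refutes=False
  v=0011: Γ:[p0=F] Δ:[p1=F, (p1 ∧ p1)=F, ¬(p1 → p1)=F] refutes=False
  v=0100: Γ:[p0=F] Δ:[p1=T, (p1 ∧ p1)=T, ¬(p1 → p1)=F] refutes=False
  v=0101: Γ:[p0=F] Δ:[p1=T, (p1 ∧ p1)=T, ¬(p1 → p1)=F] refutes=False
  v=0110: Γ:[p0=F] Δ:[p1=T, (p1 ∧ p1)=T, ¬(p1 → p1)=F] refutes=False
  v=0111: Γ:[p0=F] Δ:[p1=T, (p1 ∧ p1)=T, ¬(p1 → p1)=F] refutes=False
  v=1000: Γ:[p0=T] Δ:[p1=F, (p1 ∧ p1)=F, ¬(p1 → p1)=F] refutes=True  ← countermodel

Result: NO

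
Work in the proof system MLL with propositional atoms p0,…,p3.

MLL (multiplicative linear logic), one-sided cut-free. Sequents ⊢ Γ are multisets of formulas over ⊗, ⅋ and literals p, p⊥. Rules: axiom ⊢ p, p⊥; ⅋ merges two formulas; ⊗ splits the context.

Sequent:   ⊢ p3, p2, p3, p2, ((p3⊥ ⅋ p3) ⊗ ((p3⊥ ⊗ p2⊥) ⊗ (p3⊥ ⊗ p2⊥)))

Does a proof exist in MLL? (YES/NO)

Derivation trace:
[⊗]  ⊢ p3, p2, p3, p2, ((p3⊥ ⅋ p3) ⊗ ((p3⊥ ⊗ p2⊥) ⊗ (p3⊥ ⊗ p2⊥)))
  [⅋]  ⊢ (p3⊥ ⅋ p3)
    [Ax]  ⊢ p3, p3⊥
  [⊗]  ⊢ p3, p2, p3, p2, ((p3⊥ ⊗ p2⊥) ⊗ (p3⊥ ⊗ p2⊥))
    [⊗]  ⊢ p3, p2, (p3⊥ ⊗ p2⊥)
      [Ax]  ⊢ p3, p3⊥
      [Ax]  ⊢ p2, p2⊥
    [⊗]  ⊢ p3, p2, (p3⊥ ⊗ p2⊥)
      [Ax]  ⊢ p3, p3⊥
      [Ax]  ⊢ p2, p2⊥

Result: YES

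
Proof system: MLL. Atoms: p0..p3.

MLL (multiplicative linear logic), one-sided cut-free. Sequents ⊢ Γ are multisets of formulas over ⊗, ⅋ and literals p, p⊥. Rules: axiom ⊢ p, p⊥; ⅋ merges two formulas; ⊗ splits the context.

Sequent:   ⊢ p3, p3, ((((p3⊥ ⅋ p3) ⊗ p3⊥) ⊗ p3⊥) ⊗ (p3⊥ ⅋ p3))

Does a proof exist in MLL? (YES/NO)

Derivation (root first):
[⊗]  ⊢ p3, p3, ((((p3⊥ ⅋ p3) ⊗ p3⊥) ⊗ p3⊥) ⊗ (p3⊥ ⅋ p3))
  [⊗]  ⊢ p3, p3, (((p3⊥ ⅋ p3) ⊗ p3⊥) ⊗ p3⊥)
    [⊗]  ⊢ p3, ((p3⊥ ⅋ p3) ⊗ p3⊥)
      [⅋]  ⊢ (p3⊥ ⅋ p3)
        [Ax]  ⊢ p3, p3⊥
      [Ax]  ⊢ p3, p3⊥
    [Ax]  ⊢ p3, p3⊥
  [⅋]  ⊢ (p3⊥ ⅋ p3)
    [Ax]  ⊢ p3, p3⊥

Result: YES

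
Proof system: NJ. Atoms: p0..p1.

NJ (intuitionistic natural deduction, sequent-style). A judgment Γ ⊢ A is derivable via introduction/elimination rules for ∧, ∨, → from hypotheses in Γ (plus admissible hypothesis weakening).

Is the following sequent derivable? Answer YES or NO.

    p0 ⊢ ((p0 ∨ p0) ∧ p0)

Derivation (root first):
[∧I] p0 ⊢ ((p0 ∨ p0) ∧ p0)
  [∨I₂] p0 ⊢ (p0 ∨ p0)
    [Ax] p0 ⊢ p0
  [Ax] p0 ⊢ p0

Result: YES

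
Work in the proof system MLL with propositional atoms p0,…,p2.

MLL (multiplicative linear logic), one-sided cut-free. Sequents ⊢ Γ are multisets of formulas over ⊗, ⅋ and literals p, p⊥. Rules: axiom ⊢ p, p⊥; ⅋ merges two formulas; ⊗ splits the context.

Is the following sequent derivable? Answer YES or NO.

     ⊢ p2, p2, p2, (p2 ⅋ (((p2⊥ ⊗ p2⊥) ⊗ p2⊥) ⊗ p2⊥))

Derivation (root first):
[⅋]  ⊢ p2, p2, p2, (p2 ⅋ (((p2⊥ ⊗ p2⊥) ⊗ p2⊥) ⊗ p2⊥))
  [⊗]  ⊢ p2, p2, p2, p2, (((p2⊥ ⊗ p2⊥) ⊗ p2⊥) ⊗ p2⊥)
    [⊗]  ⊢ p2, p2, p2, ((p2⊥ ⊗ p2⊥) ⊗ p2⊥)
      [⊗]  ⊢ p2, p2, (p2⊥ ⊗ p2⊥)
        [Ax]  ⊢ p2, p2⊥
        [Ax]  ⊢ p2, p2⊥
      [Ax]  ⊢ p2, p2⊥
    [Ax]  ⊢ p2, p2⊥

Result: YES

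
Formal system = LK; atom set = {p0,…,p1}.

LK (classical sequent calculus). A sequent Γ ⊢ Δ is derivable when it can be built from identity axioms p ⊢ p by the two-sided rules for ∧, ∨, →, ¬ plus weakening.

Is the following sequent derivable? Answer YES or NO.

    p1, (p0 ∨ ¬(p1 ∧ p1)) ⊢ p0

Derivation trace:
[∨L] p1, (p0 ∨ ¬(p1 ∧ p1)) ⊢ p0
  [Ax] p0 ⊢ p0
  [¬L] p1, ¬(p1 ∧ p1) ⊢ 
    [∧R] p1 ⊢ (p1 ∧ p1)
      [Ax] p1 ⊢ p1
      [Ax] p1 ⊢ p1

Result: YES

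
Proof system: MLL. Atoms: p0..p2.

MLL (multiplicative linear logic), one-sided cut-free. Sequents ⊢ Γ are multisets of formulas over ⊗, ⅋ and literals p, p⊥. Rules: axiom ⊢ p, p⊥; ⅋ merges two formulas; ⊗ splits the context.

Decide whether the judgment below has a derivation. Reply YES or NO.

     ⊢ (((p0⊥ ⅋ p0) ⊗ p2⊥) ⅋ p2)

Derivation (root first):
[⅋]  ⊢ (((p0⊥ ⅋ p0) ⊗ p2⊥) ⅋ p2)
  [⊗]  ⊢ p2, ((p0⊥ ⅋ p0) ⊗ p2⊥)
    [⅋]  ⊢ (p0⊥ ⅋ p0)
      [Ax]  ⊢ p0, p0⊥
    [Ax]  ⊢ p2, p2⊥

Result: YES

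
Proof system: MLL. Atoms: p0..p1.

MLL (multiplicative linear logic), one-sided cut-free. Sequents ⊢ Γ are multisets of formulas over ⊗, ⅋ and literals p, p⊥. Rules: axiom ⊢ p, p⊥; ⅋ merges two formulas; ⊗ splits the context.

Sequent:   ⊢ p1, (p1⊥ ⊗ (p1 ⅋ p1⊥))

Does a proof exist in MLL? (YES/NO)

Derivation trace:
[⊗]  ⊢ p1, (p1⊥ ⊗ (p1 ⅋ p1⊥))
  [Ax]  ⊢ p1, p1⊥
  [⅋]  ⊢ (p1 ⅋ p1⊥)
    [Ax]  ⊢ p1, p1⊥

Result: YES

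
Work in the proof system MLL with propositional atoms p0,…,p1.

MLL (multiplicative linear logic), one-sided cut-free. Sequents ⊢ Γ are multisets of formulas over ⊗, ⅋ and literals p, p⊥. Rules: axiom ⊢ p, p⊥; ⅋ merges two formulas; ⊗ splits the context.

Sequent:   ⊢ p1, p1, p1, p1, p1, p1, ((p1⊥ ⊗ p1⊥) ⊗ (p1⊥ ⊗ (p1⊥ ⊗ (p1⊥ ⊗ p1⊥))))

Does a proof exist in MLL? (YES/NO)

Derivation trace:
[⊗]  ⊢ p1, p1, p1, p1, p1, p1, ((p1⊥ ⊗ p1⊥) ⊗ (p1⊥ ⊗ (p1⊥ ⊗ (p1⊥ ⊗ p1⊥))))
  [⊗]  ⊢ p1, p1, (p1⊥ ⊗ p1⊥)
    [Ax]  ⊢ p1, p1⊥
    [Ax]  ⊢ p1, p1⊥
  [⊗]  ⊢ p1, p1, p1, p1, (p1⊥ ⊗ (p1⊥ ⊗ (p1⊥ ⊗ p1⊥)))
    [Ax]  ⊢ p1, p1⊥
    [⊗]  ⊢ p1, p1, p1, (p1⊥ ⊗ (p1⊥ ⊗ p1⊥))
      [Ax]  ⊢ p1, p1⊥
      [⊗]  ⊢ p1, p1, (p1⊥ ⊗ p1⊥)
        [Ax]  ⊢ p1, p1⊥
        [Ax]  ⊢ p1, p1⊥

Result: YES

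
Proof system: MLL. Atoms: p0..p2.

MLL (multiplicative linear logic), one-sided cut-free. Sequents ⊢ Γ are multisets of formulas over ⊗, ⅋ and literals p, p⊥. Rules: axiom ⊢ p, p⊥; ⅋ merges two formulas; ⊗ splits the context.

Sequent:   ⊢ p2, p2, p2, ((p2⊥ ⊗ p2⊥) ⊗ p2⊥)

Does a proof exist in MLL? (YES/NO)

Proof tree:
[⊗]  ⊢ p2, p2, p2, ((p2⊥ ⊗ p2⊥) ⊗ p2⊥)
  [⊗]  ⊢ p2, p2, (p2⊥ ⊗ p2⊥)
    [Ax]  ⊢ p2, p2⊥
    [Ax]  ⊢ p2, p2⊥
  [Ax]  ⊢ p2, p2⊥

Result: YES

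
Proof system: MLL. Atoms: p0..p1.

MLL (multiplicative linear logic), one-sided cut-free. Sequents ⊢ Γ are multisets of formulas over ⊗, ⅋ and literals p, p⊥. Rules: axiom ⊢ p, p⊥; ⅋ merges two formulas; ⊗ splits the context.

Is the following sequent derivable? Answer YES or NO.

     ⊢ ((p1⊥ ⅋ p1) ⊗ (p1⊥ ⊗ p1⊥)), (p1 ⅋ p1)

Derivation (root first):
[⅋]  ⊢ ((p1⊥ ⅋ p1) ⊗ (p1⊥ ⊗ p1⊥)), (p1 ⅋ p1)
  [⊗]  ⊢ p1, p1, ((p1⊥ ⅋ p1) ⊗ (p1⊥ ⊗ p1⊥))
    [⅋]  ⊢ (p1⊥ ⅋ p1)
      [Ax]  ⊢ p1, p1⊥
    [⊗]  ⊢ p1, p1, (p1⊥ ⊗ p1⊥)
      [Ax]  ⊢ p1, p1⊥
      [Ax]  ⊢ p1, p1⊥

Result: YES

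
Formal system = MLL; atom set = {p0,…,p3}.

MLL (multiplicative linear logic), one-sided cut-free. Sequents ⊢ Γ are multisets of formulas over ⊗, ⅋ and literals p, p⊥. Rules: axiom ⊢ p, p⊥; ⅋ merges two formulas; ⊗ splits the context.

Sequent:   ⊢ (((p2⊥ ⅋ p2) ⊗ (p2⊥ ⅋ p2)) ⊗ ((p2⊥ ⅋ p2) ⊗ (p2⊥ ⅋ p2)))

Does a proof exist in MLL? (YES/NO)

Derivation trace:
[⊗]  ⊢ (((p2⊥ ⅋ p2) ⊗ (p2⊥ ⅋ p2)) ⊗ ((p2⊥ ⅋ p2) ⊗ (p2⊥ ⅋ p2)))
  [⊗]  ⊢ ((p2⊥ ⅋ p2) ⊗ (p2⊥ ⅋ p2))
    [⅋]  ⊢ (p2⊥ ⅋ p2)
      [Ax]  ⊢ p2, p2⊥
    [⅋]  ⊢ (p2⊥ ⅋ p2)
      [Ax]  ⊢ p2, p2⊥
  [⊗]  ⊢ ((p2⊥ ⅋ p2) ⊗ (p2⊥ ⅋ p2))
    [⅋]  ⊢ (p2⊥ ⅋ p2)
      [Ax]  ⊢ p2, p2⊥
    [⅋]  ⊢ (p2⊥ ⅋ p2)
      [Ax]  ⊢ p2, p2⊥

Result: YES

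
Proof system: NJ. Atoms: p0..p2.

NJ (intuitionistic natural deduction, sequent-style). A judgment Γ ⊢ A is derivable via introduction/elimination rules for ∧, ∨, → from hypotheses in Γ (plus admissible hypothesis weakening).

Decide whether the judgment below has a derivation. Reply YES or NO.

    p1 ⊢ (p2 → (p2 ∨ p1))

Derivation (root first):
[→I] p1 ⊢ (p2 → (p2 ∨ p1))
  [∨I₂] p1, p2 ⊢ (p2 ∨ p1)
    [Wk] p1, p2 ⊢ p1
      [Ax] p1 ⊢ p1

Result: YES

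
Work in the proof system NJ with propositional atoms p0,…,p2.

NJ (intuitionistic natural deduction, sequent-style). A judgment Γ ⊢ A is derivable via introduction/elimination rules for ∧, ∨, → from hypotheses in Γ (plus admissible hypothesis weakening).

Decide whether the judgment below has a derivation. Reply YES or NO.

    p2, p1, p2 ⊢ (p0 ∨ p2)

Derivation (root first):
[Wk] p2, p1, p2 ⊢ (p0 ∨ p2)
  [Wk] p2, p1 ⊢ (p0 ∨ p2)
    [∨I₂] p2 ⊢ (p0 ∨ p2)
      [Ax] p2 ⊢ p2

Result: YES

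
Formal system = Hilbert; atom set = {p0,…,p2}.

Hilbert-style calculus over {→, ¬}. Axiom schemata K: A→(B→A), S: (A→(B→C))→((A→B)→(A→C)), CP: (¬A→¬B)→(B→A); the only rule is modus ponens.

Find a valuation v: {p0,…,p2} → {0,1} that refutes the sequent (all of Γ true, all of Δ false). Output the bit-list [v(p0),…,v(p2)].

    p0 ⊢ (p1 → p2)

Search for a countermodel by truth-table:
  v=000: Γ:[p0=F] Δ:[(p1 → p2)=T] refutes=False
  v=001: Γ:[p0=F] Δ:[(p1 → p2)=T] refutes=False
  v=010: Γ:[p0=F] Δ:[(p1 → p2)=F] refutes=False
  v=011: Γ:[p0=F] Δ:[(p1 → p2)=T] refutes=False
  v=100: Γ:[p0=T] Δ:[(p1 → p2)=T] refutes=False
  v=101: Γ:[p0=T] Δ:[(p1 → p2)=T] refutes=False
  v=110: Γ:[p0=T] Δ:[(p1 → p2)=F] refutes=True  ← countermodel

Result: [1, 1, 0]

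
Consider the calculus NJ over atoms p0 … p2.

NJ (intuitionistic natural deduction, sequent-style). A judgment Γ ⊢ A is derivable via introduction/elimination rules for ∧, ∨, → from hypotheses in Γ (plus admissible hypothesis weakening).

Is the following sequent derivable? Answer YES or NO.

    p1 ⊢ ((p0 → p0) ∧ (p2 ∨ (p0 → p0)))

Proof tree:
[∧I] p1 ⊢ ((p0 → p0) ∧ (p2 ∨ (p0 → p0)))
  [Wk] p1 ⊢ (p0 → p0)
    [→I]  ⊢ (p0 → p0)
      [Ax] p0 ⊢ p0
  [∨I₂]  ⊢ (p2 ∨ (p0 → p0))
    [→I]  ⊢ (p0 → p0)
      [Ax] p0 ⊢ p0

Result: YES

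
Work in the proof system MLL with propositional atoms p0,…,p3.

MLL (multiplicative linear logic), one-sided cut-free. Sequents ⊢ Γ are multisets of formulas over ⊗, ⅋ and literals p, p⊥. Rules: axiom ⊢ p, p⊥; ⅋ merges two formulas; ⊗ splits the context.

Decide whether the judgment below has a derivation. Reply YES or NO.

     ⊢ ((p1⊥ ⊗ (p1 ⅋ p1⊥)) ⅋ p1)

Proof tree:
[⅋]  ⊢ ((p1⊥ ⊗ (p1 ⅋ p1⊥)) ⅋ p1)
  [⊗]  ⊢ p1, (p1⊥ ⊗ (p1 ⅋ p1⊥))
    [Ax]  ⊢ p1, p1⊥
    [⅋]  ⊢ (p1 ⅋ p1⊥)
      [Ax]  ⊢ p1, p1⊥

Result: YES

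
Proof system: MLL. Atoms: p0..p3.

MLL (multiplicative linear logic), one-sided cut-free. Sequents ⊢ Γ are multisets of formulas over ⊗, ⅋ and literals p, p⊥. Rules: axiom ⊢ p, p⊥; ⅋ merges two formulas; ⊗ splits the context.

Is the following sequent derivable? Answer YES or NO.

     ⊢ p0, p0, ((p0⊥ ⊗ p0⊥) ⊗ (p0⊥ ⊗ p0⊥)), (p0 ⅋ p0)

Proof tree:
[⅋]  ⊢ p0, p0, ((p0⊥ ⊗ p0⊥) ⊗ (p0⊥ ⊗ p0⊥)), (p0 ⅋ p0)
  [⊗]  ⊢ p0, p0, p0, p0, ((p0⊥ ⊗ p0⊥) ⊗ (p0⊥ ⊗ p0⊥))
    [⊗]  ⊢ p0, p0, (p0⊥ ⊗ p0⊥)
      [Ax]  ⊢ p0, p0⊥
      [Ax]  ⊢ p0, p0⊥
    [⊗]  ⊢ p0, p0, (p0⊥ ⊗ p0⊥)
      [Ax]  ⊢ p0, p0⊥
      [Ax]  ⊢ p0, p0⊥

Result: YES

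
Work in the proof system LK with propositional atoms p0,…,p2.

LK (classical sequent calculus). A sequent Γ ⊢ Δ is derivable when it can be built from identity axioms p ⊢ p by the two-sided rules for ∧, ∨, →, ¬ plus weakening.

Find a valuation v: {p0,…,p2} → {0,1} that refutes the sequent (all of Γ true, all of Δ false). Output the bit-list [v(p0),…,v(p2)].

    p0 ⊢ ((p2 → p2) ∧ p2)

Search for a countermodel by truth-table:
  v=000: Γ:[p0=F] Δ:[((p2 → p2) ∧ p2)=F] refutes=False
  v=001: Γ:[p0=F] Δ:[((p2 → p2) ∧ p2)=T] refutes=False
  v=010: Γ:[p0=F] Δ:[((p2 → p2) ∧ p2)=F] refutes=False
  v=011: Γ:[p0=F] Δ:[((p2 → p2) ∧ p2)=T] refutes=False
  v=100: Γ:[p0=T] Δ:[((p2 → p2) ∧ p2)=F] refutes=True  ← countermodel

Result: [1, 0, 0]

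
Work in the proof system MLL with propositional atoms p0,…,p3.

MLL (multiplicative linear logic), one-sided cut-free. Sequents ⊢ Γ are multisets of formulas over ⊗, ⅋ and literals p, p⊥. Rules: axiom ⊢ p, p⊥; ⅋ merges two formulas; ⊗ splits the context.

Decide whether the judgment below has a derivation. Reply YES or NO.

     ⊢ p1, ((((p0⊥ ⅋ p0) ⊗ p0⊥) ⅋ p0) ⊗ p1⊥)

Derivation (root first):
[⊗]  ⊢ p1, ((((p0⊥ ⅋ p0) ⊗ p0⊥) ⅋ p0) ⊗ p1⊥)
  [⅋]  ⊢ (((p0⊥ ⅋ p0) ⊗ p0⊥) ⅋ p0)
    [⊗]  ⊢ p0, ((p0⊥ ⅋ p0) ⊗ p0⊥)
      [⅋]  ⊢ (p0⊥ ⅋ p0)
        [Ax]  ⊢ p0, p0⊥
      [Ax]  ⊢ p0, p0⊥
  [Ax]  ⊢ p1, p1⊥

Result: YES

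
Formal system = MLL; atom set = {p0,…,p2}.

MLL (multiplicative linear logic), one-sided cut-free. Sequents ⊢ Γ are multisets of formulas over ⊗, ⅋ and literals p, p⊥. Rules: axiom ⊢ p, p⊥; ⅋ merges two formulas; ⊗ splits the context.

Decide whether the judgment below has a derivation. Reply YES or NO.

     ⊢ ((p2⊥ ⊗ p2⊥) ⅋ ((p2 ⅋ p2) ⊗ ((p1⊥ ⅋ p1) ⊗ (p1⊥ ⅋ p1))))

Derivation trace:
[⅋]  ⊢ ((p2⊥ ⊗ p2⊥) ⅋ ((p2 ⅋ p2) ⊗ ((p1⊥ ⅋ p1) ⊗ (p1⊥ ⅋ p1))))
  [⊗]  ⊢ (p2⊥ ⊗ p2⊥), ((p2 ⅋ p2) ⊗ ((p1⊥ ⅋ p1) ⊗ (p1⊥ ⅋ p1)))
    [⅋]  ⊢ (p2⊥ ⊗ p2⊥), (p2 ⅋ p2)
      [⊗]  ⊢ p2, p2, (p2⊥ ⊗ p2⊥)
        [Ax]  ⊢ p2, p2⊥
        [Ax]  ⊢ p2, p2⊥
    [⊗]  ⊢ ((p1⊥ ⅋ p1) ⊗ (p1⊥ ⅋ p1))
      [⅋]  ⊢ (p1⊥ ⅋ p1)
        [Ax]  ⊢ p1, p1⊥
      [⅋]  ⊢ (p1⊥ ⅋ p1)
        [Ax]  ⊢ p1, p1⊥

Result: YES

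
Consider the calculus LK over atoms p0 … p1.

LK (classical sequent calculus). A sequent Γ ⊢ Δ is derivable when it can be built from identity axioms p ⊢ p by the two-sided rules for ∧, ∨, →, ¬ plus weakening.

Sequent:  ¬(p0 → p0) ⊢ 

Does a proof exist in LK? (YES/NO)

Proof tree:
[¬L] ¬(p0 → p0) ⊢ 
  [→R]  ⊢ (p0 → p0)
    [Ax] p0 ⊢ p0

Result: YES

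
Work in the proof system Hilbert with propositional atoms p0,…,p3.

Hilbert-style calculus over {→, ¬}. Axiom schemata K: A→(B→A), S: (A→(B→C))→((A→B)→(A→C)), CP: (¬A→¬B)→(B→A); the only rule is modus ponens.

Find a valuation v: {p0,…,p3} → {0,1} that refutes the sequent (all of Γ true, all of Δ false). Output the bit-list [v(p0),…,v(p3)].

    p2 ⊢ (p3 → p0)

Search for a countermodel by truth-table:
  v=0000: Γ:[p2=F] Δ:[(p3 → p0)=T] refutes=False
  v=0001: Γ:[p2=F] Δ:[(p3 → p0)=F] refutes=False
  v=0010: Γ:[p2=T] Δ:[(p3 → p0)=T] refutes=False
  v=0011: Γ:[p2=T] Δ:[(p3 → p0)=F] refutes=True  ← countermodel

Result: [0, 0, 1, 1]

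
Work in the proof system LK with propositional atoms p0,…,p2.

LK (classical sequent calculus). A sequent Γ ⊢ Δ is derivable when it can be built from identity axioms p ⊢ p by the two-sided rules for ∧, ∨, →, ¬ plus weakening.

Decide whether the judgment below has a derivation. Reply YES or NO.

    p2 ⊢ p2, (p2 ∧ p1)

Derivation (root first):
[∧R] p2 ⊢ p2, (p2 ∧ p1)
  [Ax] p2 ⊢ p2
  [WR] p2 ⊢ p2, p1
    [Ax] p2 ⊢ p2

Result: YES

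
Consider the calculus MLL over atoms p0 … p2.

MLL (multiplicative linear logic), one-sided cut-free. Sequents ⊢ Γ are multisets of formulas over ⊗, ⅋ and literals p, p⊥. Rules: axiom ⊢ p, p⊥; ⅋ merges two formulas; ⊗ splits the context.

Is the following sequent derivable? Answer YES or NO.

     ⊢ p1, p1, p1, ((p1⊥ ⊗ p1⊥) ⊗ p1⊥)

Proof tree:
[⊗]  ⊢ p1, p1, p1, ((p1⊥ ⊗ p1⊥) ⊗ p1⊥)
  [⊗]  ⊢ p1, p1, (p1⊥ ⊗ p1⊥)
    [Ax]  ⊢ p1, p1⊥
    [Ax]  ⊢ p1, p1⊥
  [Ax]  ⊢ p1, p1⊥

Result: YES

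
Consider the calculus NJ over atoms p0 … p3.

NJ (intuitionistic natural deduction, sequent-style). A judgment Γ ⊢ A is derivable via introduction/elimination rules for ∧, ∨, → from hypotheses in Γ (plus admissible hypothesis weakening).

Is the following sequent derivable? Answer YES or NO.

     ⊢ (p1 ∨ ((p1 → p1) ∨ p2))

Proof tree:
[∨I₂]  ⊢ (p1 ∨ ((p1 → p1) ∨ p2))
  [∨I₁]  ⊢ ((p1 → p1) ∨ p2)
    [→I]  ⊢ (p1 → p1)
      [Ax] p1 ⊢ p1

Result: YES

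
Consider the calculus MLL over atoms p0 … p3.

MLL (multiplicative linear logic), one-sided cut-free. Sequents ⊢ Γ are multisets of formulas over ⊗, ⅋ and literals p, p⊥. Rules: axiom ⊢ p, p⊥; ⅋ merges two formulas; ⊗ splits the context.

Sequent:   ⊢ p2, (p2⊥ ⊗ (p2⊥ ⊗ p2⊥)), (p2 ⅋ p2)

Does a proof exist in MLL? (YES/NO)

Derivation trace:
[⅋]  ⊢ p2, (p2⊥ ⊗ (p2⊥ ⊗ p2⊥)), (p2 ⅋ p2)
  [⊗]  ⊢ p2, p2, p2, (p2⊥ ⊗ (p2⊥ ⊗ p2⊥))
    [Ax]  ⊢ p2, p2⊥
    [⊗]  ⊢ p2, p2, (p2⊥ ⊗ p2⊥)
      [Ax]  ⊢ p2, p2⊥
      [Ax]  ⊢ p2, p2⊥

Result: YES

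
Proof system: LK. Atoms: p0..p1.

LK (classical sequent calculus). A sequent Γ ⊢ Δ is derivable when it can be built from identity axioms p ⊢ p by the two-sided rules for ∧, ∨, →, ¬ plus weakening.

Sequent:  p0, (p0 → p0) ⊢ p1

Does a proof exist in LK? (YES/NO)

Enumerate valuations to refute Γ ⊢ Δ:
  v=00: Γ:[p0=F, (p0 → p0)=T] Δ:[p1=F] refutes=False
  v=01: Γ:[p0=F, (p0 → p0)=T] Δ:[p1=T] refutes=False
  v=10: Γ:[p0=T, (p0 → p0)=T] Δ:[p1=F] refutes=True  ← countermodel

Result: NO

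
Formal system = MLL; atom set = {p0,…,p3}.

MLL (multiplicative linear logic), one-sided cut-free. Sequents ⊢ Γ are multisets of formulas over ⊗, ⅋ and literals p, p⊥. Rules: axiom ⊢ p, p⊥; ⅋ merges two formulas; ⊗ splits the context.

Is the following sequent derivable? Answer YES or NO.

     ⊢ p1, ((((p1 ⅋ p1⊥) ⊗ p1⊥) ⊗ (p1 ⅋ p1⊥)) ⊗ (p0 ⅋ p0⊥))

Derivation (root first):
[⊗]  ⊢ p1, ((((p1 ⅋ p1⊥) ⊗ p1⊥) ⊗ (p1 ⅋ p1⊥)) ⊗ (p0 ⅋ p0⊥))
  [⊗]  ⊢ p1, (((p1 ⅋ p1⊥) ⊗ p1⊥) ⊗ (p1 ⅋ p1⊥))
    [⊗]  ⊢ p1, ((p1 ⅋ p1⊥) ⊗ p1⊥)
      [⅋]  ⊢ (p1 ⅋ p1⊥)
        [Ax]  ⊢ p1, p1⊥
      [Ax]  ⊢ p1, p1⊥
    [⅋]  ⊢ (p1 ⅋ p1⊥)
      [Ax]  ⊢ p1, p1⊥
  [⅋]  ⊢ (p0 ⅋ p0⊥)
    [Ax]  ⊢ p0, p0⊥

Result: YES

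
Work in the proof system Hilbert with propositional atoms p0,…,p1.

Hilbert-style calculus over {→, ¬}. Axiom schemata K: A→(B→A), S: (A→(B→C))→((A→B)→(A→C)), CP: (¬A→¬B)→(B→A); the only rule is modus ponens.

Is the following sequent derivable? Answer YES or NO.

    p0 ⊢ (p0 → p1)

Truth-table refutation:
  v=00: Γ:[p0=F] Δ:[(p0 → p1)=T] refutes=False
  v=01: Γ:[p0=F] Δ:[(p0 → p1)=T] refutes=False
  v=10: Γ:[p0=T] Δ:[(p0 → p1)=F] refutes=True  ← countermodel

Result: NO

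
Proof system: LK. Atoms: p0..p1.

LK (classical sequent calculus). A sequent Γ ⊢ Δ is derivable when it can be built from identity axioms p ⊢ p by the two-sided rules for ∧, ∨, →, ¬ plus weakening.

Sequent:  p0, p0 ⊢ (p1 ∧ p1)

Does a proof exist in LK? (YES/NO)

Enumerate valuations to refute Γ ⊢ Δ:
  v=00: Γ:[p0=F, p0=F] Δ:[(p1 ∧ p1)=F] refutes=False
  v=01: Γ:[p0=F, p0=F] Δ:[(p1 ∧ p1)=T] refutes=False
  v=10: Γ:[p0=T, p0=T] Δ:[(p1 ∧ p1)=F] refutes=True  ← countermodel

Result: NO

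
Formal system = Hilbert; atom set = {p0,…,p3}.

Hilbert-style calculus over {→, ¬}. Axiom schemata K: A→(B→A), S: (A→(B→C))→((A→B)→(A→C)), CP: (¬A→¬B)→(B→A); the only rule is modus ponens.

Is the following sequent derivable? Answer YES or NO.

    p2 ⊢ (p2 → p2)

Derivation (root first):
[MP] p2 ⊢ (p2 → p2)
  [K]  ⊢ (p2 → (p2 → p2))
  [MP] p2 ⊢ p2
    [MP] p2 ⊢ (p2 → p2)
      [K]  ⊢ (p2 → (p2 → p2))
      [Hyp] p2 ⊢ p2
    [Hyp] p2 ⊢ p2

Result: YES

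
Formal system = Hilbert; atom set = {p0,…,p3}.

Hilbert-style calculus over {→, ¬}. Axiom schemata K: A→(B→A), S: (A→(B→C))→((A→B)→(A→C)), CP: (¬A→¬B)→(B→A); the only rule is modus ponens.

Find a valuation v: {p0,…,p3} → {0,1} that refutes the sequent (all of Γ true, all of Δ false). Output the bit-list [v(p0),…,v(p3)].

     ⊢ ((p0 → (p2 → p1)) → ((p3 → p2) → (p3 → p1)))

Enumerate valuations to refute Γ ⊢ Δ:
  v=0000: Γ:[] Δ:[((p0 → (p2 → p1)) → ((p3 → p2) → (p3 → p1)))=T] refutes=False
  v=0001: Γ:[] Δ:[((p0 → (p2 → p1)) → ((p3 → p2) → (p3 → p1)))=T] refutes=False
  v=0010: Γ:[] Δ:[((p0 → (p2 → p1)) → ((p3 → p2) → (p3 → p1)))=T] refutes=False
  v=0011: Γ:[] Δ:[((p0 → (p2 → p1)) → ((p3 → p2) → (p3 → p1)))=F] refutes=True  ← countermodel

Result: [0, 0, 1, 1]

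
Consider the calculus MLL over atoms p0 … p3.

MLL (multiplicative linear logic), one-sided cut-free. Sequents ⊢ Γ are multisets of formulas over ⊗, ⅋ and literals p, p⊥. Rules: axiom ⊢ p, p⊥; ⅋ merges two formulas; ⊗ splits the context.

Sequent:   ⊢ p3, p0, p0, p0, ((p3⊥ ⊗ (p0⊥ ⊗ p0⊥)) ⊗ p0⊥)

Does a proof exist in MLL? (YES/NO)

Derivation trace:
[⊗]  ⊢ p3, p0, p0, p0, ((p3⊥ ⊗ (p0⊥ ⊗ p0⊥)) ⊗ p0⊥)
  [⊗]  ⊢ p3, p0, p0, (p3⊥ ⊗ (p0⊥ ⊗ p0⊥))
    [Ax]  ⊢ p3, p3⊥
    [⊗]  ⊢ p0, p0, (p0⊥ ⊗ p0⊥)
      [Ax]  ⊢ p0, p0⊥
      [Ax]  ⊢ p0, p0⊥
  [Ax]  ⊢ p0, p0⊥

Result: YES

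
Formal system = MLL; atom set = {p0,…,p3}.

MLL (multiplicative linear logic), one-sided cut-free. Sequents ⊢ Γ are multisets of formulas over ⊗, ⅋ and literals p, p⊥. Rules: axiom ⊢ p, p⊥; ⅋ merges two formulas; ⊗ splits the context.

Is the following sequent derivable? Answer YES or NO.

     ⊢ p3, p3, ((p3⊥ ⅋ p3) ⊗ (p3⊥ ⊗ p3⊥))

Derivation (root first):
[⊗]  ⊢ p3, p3, ((p3⊥ ⅋ p3) ⊗ (p3⊥ ⊗ p3⊥))
  [⅋]  ⊢ (p3⊥ ⅋ p3)
    [Ax]  ⊢ p3, p3⊥
  [⊗]  ⊢ p3, p3, (p3⊥ ⊗ p3⊥)
    [Ax]  ⊢ p3, p3⊥
    [Ax]  ⊢ p3, p3⊥

Result: YES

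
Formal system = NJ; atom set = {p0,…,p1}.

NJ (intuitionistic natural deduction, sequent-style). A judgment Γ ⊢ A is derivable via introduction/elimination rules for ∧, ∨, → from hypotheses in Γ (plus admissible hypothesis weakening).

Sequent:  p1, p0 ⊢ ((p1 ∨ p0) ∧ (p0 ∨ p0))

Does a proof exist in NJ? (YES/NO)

Proof tree:
[∧I] p1, p0 ⊢ ((p1 ∨ p0) ∧ (p0 ∨ p0))
  [∨I₁] p1 ⊢ (p1 ∨ p0)
    [Ax] p1 ⊢ p1
  [∨I₁] p0 ⊢ (p0 ∨ p0)
    [Ax] p0 ⊢ p0

Result: YES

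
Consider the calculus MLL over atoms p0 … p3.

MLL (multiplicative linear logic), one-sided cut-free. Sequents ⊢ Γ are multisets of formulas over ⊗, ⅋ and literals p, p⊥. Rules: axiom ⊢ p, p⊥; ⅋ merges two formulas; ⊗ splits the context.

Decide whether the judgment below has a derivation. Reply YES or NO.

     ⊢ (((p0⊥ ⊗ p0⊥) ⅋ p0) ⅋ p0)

Derivation trace:
[⅋]  ⊢ (((p0⊥ ⊗ p0⊥) ⅋ p0) ⅋ p0)
  [⅋]  ⊢ p0, ((p0⊥ ⊗ p0⊥) ⅋ p0)
    [⊗]  ⊢ p0, p0, (p0⊥ ⊗ p0⊥)
      [Ax]  ⊢ p0, p0⊥
      [Ax]  ⊢ p0, p0⊥

Result: YES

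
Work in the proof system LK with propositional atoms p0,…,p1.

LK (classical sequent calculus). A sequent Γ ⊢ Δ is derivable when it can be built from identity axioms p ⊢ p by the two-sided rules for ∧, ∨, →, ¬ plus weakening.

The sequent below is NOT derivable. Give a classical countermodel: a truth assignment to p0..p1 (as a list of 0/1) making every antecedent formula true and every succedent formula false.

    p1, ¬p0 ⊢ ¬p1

Search for a countermodel by truth-table:
  v=00: Γ:[p1=F, ¬p0=T] Δ:[¬p1=T] refutes=False
  v=01: Γ:[p1=T, ¬p0=T] Δ:[¬p1=F] refutes=True  ← countermodel

Result: [0, 1]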